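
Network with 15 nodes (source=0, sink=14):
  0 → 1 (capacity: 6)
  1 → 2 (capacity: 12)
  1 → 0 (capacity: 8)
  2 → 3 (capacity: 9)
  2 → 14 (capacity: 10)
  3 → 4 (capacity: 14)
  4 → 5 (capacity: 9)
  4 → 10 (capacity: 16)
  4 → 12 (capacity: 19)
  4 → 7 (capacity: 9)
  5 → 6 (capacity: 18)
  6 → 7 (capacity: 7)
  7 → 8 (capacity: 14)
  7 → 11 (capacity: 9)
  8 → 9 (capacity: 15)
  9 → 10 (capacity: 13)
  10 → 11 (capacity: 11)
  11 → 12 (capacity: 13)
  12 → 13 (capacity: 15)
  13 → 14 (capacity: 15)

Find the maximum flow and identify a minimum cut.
Max flow = 6, Min cut edges: (0,1)

Maximum flow: 6
Minimum cut: (0,1)
Partition: S = [0], T = [1, 2, 3, 4, 5, 6, 7, 8, 9, 10, 11, 12, 13, 14]

Max-flow min-cut theorem verified: both equal 6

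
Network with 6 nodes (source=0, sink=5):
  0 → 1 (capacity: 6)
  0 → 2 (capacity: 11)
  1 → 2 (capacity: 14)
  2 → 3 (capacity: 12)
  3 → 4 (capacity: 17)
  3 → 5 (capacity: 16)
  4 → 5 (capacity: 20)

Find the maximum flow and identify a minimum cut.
Max flow = 12, Min cut edges: (2,3)

Maximum flow: 12
Minimum cut: (2,3)
Partition: S = [0, 1, 2], T = [3, 4, 5]

Max-flow min-cut theorem verified: both equal 12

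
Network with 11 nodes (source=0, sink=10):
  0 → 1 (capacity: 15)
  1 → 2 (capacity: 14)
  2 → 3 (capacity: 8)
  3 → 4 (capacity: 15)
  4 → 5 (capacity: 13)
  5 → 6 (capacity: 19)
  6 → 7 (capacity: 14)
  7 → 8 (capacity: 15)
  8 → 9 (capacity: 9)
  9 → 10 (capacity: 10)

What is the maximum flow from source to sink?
Maximum flow = 8

Max flow: 8

Flow assignment:
  0 → 1: 8/15
  1 → 2: 8/14
  2 → 3: 8/8
  3 → 4: 8/15
  4 → 5: 8/13
  5 → 6: 8/19
  6 → 7: 8/14
  7 → 8: 8/15
  8 → 9: 8/9
  9 → 10: 8/10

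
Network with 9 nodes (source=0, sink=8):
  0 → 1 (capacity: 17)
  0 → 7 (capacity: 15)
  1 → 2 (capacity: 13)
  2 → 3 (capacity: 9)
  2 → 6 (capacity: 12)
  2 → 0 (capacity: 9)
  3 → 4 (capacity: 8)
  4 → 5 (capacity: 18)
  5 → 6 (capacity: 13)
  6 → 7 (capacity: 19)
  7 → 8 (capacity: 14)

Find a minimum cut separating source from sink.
Min cut value = 14, edges: (7,8)

Min cut value: 14
Partition: S = [0, 1, 2, 3, 4, 5, 6, 7], T = [8]
Cut edges: (7,8)

By max-flow min-cut theorem, max flow = min cut = 14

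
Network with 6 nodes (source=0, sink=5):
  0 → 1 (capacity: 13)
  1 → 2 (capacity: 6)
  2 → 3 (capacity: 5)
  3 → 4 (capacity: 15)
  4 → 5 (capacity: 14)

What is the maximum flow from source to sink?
Maximum flow = 5

Max flow: 5

Flow assignment:
  0 → 1: 5/13
  1 → 2: 5/6
  2 → 3: 5/5
  3 → 4: 5/15
  4 → 5: 5/14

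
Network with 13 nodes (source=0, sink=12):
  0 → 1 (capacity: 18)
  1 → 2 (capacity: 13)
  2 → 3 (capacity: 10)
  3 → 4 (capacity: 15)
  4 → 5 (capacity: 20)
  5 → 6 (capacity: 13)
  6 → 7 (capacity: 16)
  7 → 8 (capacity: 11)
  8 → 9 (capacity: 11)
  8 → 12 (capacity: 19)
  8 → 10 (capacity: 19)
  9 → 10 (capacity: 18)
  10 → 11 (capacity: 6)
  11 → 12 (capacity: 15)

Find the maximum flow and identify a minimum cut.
Max flow = 10, Min cut edges: (2,3)

Maximum flow: 10
Minimum cut: (2,3)
Partition: S = [0, 1, 2], T = [3, 4, 5, 6, 7, 8, 9, 10, 11, 12]

Max-flow min-cut theorem verified: both equal 10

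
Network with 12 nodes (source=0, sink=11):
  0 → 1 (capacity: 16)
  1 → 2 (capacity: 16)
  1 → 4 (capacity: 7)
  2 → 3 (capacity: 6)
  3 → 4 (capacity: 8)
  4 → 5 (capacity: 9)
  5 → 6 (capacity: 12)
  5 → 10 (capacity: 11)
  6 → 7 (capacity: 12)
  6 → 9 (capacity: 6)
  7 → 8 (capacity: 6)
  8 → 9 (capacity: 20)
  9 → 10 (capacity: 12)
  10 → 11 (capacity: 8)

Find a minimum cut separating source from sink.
Min cut value = 8, edges: (10,11)

Min cut value: 8
Partition: S = [0, 1, 2, 3, 4, 5, 6, 7, 8, 9, 10], T = [11]
Cut edges: (10,11)

By max-flow min-cut theorem, max flow = min cut = 8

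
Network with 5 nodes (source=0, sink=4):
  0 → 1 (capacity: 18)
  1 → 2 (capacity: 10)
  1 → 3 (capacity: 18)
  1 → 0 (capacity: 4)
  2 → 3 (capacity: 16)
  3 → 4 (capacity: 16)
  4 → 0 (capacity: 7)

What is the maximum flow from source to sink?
Maximum flow = 16

Max flow: 16

Flow assignment:
  0 → 1: 16/18
  1 → 3: 16/18
  3 → 4: 16/16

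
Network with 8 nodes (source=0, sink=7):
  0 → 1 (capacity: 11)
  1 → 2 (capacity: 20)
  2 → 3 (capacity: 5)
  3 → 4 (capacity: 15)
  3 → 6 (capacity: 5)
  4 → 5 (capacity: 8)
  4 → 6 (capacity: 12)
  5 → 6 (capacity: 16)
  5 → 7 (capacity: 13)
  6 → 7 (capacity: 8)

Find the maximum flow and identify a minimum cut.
Max flow = 5, Min cut edges: (2,3)

Maximum flow: 5
Minimum cut: (2,3)
Partition: S = [0, 1, 2], T = [3, 4, 5, 6, 7]

Max-flow min-cut theorem verified: both equal 5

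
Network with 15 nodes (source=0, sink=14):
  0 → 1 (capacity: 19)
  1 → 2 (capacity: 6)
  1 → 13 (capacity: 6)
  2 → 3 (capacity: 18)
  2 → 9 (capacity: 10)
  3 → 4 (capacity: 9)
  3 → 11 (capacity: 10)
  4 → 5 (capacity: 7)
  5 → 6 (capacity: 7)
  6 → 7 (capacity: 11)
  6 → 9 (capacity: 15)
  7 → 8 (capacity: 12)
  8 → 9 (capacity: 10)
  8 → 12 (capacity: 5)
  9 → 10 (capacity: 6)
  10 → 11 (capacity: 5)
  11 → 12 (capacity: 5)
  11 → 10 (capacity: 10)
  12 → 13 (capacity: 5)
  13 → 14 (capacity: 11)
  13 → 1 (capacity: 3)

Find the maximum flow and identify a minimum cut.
Max flow = 11, Min cut edges: (13,14)

Maximum flow: 11
Minimum cut: (13,14)
Partition: S = [0, 1, 2, 3, 4, 5, 6, 7, 8, 9, 10, 11, 12, 13], T = [14]

Max-flow min-cut theorem verified: both equal 11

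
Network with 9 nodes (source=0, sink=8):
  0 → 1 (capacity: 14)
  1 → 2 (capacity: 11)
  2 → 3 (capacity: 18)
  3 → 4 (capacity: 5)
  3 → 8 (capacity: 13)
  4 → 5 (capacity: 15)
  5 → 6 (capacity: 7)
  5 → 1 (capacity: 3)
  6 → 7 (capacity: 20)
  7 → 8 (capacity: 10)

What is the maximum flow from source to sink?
Maximum flow = 11

Max flow: 11

Flow assignment:
  0 → 1: 11/14
  1 → 2: 11/11
  2 → 3: 11/18
  3 → 8: 11/13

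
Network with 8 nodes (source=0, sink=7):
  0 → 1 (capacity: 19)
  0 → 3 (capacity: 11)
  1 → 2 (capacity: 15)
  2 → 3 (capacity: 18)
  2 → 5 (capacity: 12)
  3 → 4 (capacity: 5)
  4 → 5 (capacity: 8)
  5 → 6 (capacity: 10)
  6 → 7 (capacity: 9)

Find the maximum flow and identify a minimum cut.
Max flow = 9, Min cut edges: (6,7)

Maximum flow: 9
Minimum cut: (6,7)
Partition: S = [0, 1, 2, 3, 4, 5, 6], T = [7]

Max-flow min-cut theorem verified: both equal 9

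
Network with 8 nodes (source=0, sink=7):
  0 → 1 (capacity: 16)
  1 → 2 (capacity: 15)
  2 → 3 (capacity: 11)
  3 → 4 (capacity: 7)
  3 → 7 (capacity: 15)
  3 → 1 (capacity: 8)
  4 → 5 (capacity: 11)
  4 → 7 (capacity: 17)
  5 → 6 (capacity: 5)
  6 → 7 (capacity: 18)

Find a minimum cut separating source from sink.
Min cut value = 11, edges: (2,3)

Min cut value: 11
Partition: S = [0, 1, 2], T = [3, 4, 5, 6, 7]
Cut edges: (2,3)

By max-flow min-cut theorem, max flow = min cut = 11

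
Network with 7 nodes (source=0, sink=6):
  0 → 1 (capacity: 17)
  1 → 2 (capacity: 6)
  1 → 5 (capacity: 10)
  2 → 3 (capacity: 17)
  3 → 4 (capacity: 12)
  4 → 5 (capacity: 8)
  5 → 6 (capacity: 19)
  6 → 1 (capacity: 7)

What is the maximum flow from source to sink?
Maximum flow = 16

Max flow: 16

Flow assignment:
  0 → 1: 16/17
  1 → 2: 6/6
  1 → 5: 10/10
  2 → 3: 6/17
  3 → 4: 6/12
  4 → 5: 6/8
  5 → 6: 16/19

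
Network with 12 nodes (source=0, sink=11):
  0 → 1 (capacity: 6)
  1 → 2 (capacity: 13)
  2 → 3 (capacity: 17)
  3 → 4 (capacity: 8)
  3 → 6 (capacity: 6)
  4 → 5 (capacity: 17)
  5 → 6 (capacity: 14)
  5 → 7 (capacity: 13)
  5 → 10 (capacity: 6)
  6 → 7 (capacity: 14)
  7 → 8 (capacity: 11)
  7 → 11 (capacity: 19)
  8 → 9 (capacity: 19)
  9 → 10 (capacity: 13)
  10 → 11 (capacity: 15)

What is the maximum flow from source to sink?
Maximum flow = 6

Max flow: 6

Flow assignment:
  0 → 1: 6/6
  1 → 2: 6/13
  2 → 3: 6/17
  3 → 6: 6/6
  6 → 7: 6/14
  7 → 11: 6/19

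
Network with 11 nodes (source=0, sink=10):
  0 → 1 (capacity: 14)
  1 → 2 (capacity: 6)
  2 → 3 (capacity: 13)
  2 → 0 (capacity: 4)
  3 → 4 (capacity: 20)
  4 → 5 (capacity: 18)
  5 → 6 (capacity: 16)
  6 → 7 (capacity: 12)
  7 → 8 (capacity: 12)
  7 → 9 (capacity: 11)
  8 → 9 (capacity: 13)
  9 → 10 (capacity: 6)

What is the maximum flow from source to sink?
Maximum flow = 6

Max flow: 6

Flow assignment:
  0 → 1: 6/14
  1 → 2: 6/6
  2 → 3: 6/13
  3 → 4: 6/20
  4 → 5: 6/18
  5 → 6: 6/16
  6 → 7: 6/12
  7 → 9: 6/11
  9 → 10: 6/6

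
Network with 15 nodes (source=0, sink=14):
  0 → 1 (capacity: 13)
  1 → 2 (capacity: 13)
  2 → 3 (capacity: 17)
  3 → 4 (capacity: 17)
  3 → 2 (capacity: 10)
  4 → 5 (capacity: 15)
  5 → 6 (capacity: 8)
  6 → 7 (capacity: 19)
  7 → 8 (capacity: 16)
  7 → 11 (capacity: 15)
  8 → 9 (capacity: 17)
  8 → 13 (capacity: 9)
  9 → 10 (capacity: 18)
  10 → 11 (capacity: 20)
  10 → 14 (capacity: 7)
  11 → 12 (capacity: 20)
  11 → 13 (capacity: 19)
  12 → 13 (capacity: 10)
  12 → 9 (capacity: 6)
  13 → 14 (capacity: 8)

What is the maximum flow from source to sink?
Maximum flow = 8

Max flow: 8

Flow assignment:
  0 → 1: 8/13
  1 → 2: 8/13
  2 → 3: 8/17
  3 → 4: 8/17
  4 → 5: 8/15
  5 → 6: 8/8
  6 → 7: 8/19
  7 → 8: 8/16
  8 → 13: 8/9
  13 → 14: 8/8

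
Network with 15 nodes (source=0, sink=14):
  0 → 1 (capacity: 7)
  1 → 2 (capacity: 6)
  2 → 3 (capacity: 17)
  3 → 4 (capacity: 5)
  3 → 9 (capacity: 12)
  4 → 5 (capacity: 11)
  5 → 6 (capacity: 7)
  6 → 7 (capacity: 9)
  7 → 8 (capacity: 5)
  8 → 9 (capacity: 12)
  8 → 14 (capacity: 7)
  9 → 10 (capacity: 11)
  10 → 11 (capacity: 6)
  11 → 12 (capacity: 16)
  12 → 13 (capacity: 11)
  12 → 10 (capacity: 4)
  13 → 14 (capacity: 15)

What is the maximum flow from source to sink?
Maximum flow = 6

Max flow: 6

Flow assignment:
  0 → 1: 6/7
  1 → 2: 6/6
  2 → 3: 6/17
  3 → 4: 5/5
  3 → 9: 1/12
  4 → 5: 5/11
  5 → 6: 5/7
  6 → 7: 5/9
  7 → 8: 5/5
  8 → 14: 5/7
  9 → 10: 1/11
  10 → 11: 1/6
  11 → 12: 1/16
  12 → 13: 1/11
  13 → 14: 1/15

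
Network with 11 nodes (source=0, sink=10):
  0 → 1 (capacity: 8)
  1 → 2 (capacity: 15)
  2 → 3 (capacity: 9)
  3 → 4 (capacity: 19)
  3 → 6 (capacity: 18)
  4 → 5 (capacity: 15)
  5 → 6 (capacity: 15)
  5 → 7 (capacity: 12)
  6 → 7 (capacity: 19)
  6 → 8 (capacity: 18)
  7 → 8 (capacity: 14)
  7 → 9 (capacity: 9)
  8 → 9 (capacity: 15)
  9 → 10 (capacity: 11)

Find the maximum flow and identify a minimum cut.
Max flow = 8, Min cut edges: (0,1)

Maximum flow: 8
Minimum cut: (0,1)
Partition: S = [0], T = [1, 2, 3, 4, 5, 6, 7, 8, 9, 10]

Max-flow min-cut theorem verified: both equal 8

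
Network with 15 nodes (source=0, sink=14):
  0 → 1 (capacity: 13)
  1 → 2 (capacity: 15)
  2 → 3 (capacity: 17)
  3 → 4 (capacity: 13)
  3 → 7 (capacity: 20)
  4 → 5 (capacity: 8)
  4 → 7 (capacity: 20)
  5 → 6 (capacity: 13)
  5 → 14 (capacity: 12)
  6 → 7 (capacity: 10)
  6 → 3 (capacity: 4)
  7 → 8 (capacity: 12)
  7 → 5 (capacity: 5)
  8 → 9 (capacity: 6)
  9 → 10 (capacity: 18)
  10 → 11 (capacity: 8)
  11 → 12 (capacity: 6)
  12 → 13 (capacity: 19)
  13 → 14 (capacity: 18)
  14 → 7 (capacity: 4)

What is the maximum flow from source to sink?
Maximum flow = 13

Max flow: 13

Flow assignment:
  0 → 1: 13/13
  1 → 2: 13/15
  2 → 3: 13/17
  3 → 4: 12/13
  3 → 7: 1/20
  4 → 5: 8/8
  4 → 7: 4/20
  5 → 14: 12/12
  7 → 8: 1/12
  7 → 5: 4/5
  8 → 9: 1/6
  9 → 10: 1/18
  10 → 11: 1/8
  11 → 12: 1/6
  12 → 13: 1/19
  13 → 14: 1/18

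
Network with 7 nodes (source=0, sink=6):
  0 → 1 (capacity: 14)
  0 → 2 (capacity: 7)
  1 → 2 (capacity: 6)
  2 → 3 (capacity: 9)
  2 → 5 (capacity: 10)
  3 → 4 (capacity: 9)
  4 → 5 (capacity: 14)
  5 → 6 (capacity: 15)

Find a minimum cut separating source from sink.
Min cut value = 13, edges: (0,2), (1,2)

Min cut value: 13
Partition: S = [0, 1], T = [2, 3, 4, 5, 6]
Cut edges: (0,2), (1,2)

By max-flow min-cut theorem, max flow = min cut = 13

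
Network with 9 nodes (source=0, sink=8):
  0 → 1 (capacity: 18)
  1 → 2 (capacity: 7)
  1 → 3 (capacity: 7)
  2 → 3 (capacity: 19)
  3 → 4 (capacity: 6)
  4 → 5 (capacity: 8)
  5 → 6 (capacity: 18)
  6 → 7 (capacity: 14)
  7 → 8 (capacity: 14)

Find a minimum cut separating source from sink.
Min cut value = 6, edges: (3,4)

Min cut value: 6
Partition: S = [0, 1, 2, 3], T = [4, 5, 6, 7, 8]
Cut edges: (3,4)

By max-flow min-cut theorem, max flow = min cut = 6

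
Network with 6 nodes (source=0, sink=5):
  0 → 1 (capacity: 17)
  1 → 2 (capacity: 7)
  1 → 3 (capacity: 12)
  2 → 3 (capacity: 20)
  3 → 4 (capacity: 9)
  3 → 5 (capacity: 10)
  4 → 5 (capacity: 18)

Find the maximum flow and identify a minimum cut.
Max flow = 17, Min cut edges: (0,1)

Maximum flow: 17
Minimum cut: (0,1)
Partition: S = [0], T = [1, 2, 3, 4, 5]

Max-flow min-cut theorem verified: both equal 17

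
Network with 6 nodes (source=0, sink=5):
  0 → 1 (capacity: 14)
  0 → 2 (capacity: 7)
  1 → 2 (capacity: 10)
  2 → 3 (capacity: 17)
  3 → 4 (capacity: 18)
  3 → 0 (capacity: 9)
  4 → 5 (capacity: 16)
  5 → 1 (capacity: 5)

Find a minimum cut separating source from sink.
Min cut value = 16, edges: (4,5)

Min cut value: 16
Partition: S = [0, 1, 2, 3, 4], T = [5]
Cut edges: (4,5)

By max-flow min-cut theorem, max flow = min cut = 16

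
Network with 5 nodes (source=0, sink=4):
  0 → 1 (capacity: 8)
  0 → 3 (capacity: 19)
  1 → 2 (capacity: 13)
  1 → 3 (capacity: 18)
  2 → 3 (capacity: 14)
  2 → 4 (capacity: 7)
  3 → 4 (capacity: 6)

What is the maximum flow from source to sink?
Maximum flow = 13

Max flow: 13

Flow assignment:
  0 → 1: 8/8
  0 → 3: 5/19
  1 → 2: 8/13
  2 → 3: 1/14
  2 → 4: 7/7
  3 → 4: 6/6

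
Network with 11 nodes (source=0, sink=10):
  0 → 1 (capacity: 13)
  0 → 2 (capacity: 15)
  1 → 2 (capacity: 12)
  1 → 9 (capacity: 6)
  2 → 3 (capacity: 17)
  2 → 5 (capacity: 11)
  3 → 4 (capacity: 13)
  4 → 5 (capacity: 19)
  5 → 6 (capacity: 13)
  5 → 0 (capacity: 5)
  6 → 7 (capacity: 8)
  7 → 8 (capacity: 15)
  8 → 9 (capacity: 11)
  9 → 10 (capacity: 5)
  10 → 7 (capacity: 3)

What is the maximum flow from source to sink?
Maximum flow = 5

Max flow: 5

Flow assignment:
  0 → 2: 10/15
  2 → 3: 2/17
  2 → 5: 8/11
  3 → 4: 2/13
  4 → 5: 2/19
  5 → 6: 5/13
  5 → 0: 5/5
  6 → 7: 5/8
  7 → 8: 5/15
  8 → 9: 5/11
  9 → 10: 5/5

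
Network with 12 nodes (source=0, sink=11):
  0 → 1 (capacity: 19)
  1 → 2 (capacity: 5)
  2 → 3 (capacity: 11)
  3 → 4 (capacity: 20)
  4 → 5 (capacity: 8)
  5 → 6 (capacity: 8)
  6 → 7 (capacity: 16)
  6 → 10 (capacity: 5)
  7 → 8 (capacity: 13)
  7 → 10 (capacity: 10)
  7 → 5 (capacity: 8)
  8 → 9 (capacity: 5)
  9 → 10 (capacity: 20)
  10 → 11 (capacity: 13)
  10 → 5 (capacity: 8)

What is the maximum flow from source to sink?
Maximum flow = 5

Max flow: 5

Flow assignment:
  0 → 1: 5/19
  1 → 2: 5/5
  2 → 3: 5/11
  3 → 4: 5/20
  4 → 5: 5/8
  5 → 6: 5/8
  6 → 10: 5/5
  10 → 11: 5/13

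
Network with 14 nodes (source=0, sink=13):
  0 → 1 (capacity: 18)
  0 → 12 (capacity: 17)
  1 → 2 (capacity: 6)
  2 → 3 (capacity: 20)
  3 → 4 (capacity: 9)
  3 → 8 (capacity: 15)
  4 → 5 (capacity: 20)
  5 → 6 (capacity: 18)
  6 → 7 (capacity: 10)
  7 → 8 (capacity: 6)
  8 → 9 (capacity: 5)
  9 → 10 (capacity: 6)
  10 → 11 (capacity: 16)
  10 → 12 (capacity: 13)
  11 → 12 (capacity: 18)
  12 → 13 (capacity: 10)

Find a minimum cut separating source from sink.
Min cut value = 10, edges: (12,13)

Min cut value: 10
Partition: S = [0, 1, 2, 3, 4, 5, 6, 7, 8, 9, 10, 11, 12], T = [13]
Cut edges: (12,13)

By max-flow min-cut theorem, max flow = min cut = 10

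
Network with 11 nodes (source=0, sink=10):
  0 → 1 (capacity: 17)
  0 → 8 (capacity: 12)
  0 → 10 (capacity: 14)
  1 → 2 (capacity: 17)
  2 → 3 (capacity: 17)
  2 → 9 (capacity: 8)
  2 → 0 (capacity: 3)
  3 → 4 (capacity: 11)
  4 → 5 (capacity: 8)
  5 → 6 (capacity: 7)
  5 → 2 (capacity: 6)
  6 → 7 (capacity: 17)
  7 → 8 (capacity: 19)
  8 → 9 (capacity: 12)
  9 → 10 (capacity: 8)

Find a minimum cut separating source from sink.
Min cut value = 22, edges: (0,10), (9,10)

Min cut value: 22
Partition: S = [0, 1, 2, 3, 4, 5, 6, 7, 8, 9], T = [10]
Cut edges: (0,10), (9,10)

By max-flow min-cut theorem, max flow = min cut = 22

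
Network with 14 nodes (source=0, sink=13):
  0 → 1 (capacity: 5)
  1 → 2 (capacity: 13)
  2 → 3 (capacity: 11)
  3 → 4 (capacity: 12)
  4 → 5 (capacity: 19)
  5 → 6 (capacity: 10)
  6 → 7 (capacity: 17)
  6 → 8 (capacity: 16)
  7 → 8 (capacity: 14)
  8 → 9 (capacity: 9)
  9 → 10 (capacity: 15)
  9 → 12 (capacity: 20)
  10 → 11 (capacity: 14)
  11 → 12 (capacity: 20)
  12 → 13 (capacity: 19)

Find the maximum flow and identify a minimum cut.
Max flow = 5, Min cut edges: (0,1)

Maximum flow: 5
Minimum cut: (0,1)
Partition: S = [0], T = [1, 2, 3, 4, 5, 6, 7, 8, 9, 10, 11, 12, 13]

Max-flow min-cut theorem verified: both equal 5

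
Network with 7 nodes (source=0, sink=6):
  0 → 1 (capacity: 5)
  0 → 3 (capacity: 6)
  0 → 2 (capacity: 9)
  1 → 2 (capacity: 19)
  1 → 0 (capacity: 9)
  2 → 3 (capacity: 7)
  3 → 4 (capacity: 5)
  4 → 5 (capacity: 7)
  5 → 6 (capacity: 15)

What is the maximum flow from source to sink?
Maximum flow = 5

Max flow: 5

Flow assignment:
  0 → 1: 5/5
  1 → 2: 5/19
  2 → 3: 5/7
  3 → 4: 5/5
  4 → 5: 5/7
  5 → 6: 5/15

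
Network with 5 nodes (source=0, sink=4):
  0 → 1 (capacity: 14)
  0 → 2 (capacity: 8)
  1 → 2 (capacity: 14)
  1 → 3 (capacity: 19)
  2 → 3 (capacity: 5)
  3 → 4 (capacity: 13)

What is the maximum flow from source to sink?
Maximum flow = 13

Max flow: 13

Flow assignment:
  0 → 1: 8/14
  0 → 2: 5/8
  1 → 3: 8/19
  2 → 3: 5/5
  3 → 4: 13/13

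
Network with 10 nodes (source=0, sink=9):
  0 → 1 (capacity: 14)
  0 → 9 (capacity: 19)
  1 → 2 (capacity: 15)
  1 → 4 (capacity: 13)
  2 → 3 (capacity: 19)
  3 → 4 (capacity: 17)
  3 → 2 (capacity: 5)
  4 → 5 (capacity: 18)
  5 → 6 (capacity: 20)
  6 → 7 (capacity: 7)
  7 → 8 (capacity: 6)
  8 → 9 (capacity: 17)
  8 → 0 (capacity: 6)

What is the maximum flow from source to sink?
Maximum flow = 25

Max flow: 25

Flow assignment:
  0 → 1: 6/14
  0 → 9: 19/19
  1 → 2: 1/15
  1 → 4: 5/13
  2 → 3: 1/19
  3 → 4: 1/17
  4 → 5: 6/18
  5 → 6: 6/20
  6 → 7: 6/7
  7 → 8: 6/6
  8 → 9: 6/17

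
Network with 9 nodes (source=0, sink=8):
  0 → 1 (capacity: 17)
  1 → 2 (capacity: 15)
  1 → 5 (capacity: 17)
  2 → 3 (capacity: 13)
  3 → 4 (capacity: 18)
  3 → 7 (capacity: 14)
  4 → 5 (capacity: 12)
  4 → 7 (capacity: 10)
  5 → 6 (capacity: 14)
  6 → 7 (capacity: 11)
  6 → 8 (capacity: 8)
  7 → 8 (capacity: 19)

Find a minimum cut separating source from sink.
Min cut value = 17, edges: (0,1)

Min cut value: 17
Partition: S = [0], T = [1, 2, 3, 4, 5, 6, 7, 8]
Cut edges: (0,1)

By max-flow min-cut theorem, max flow = min cut = 17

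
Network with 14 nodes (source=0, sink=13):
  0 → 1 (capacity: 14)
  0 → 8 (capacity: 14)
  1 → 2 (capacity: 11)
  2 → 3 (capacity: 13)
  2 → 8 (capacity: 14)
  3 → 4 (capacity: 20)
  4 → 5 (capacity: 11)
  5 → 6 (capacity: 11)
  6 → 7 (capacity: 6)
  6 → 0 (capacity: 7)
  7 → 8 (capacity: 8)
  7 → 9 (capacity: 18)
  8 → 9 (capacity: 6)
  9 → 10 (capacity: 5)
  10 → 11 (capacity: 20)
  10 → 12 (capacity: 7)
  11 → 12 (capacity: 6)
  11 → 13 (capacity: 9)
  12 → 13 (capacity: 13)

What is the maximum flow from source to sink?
Maximum flow = 5

Max flow: 5

Flow assignment:
  0 → 1: 11/14
  0 → 8: 1/14
  1 → 2: 11/11
  2 → 3: 11/13
  3 → 4: 11/20
  4 → 5: 11/11
  5 → 6: 11/11
  6 → 7: 4/6
  6 → 0: 7/7
  7 → 8: 4/8
  8 → 9: 5/6
  9 → 10: 5/5
  10 → 11: 5/20
  11 → 13: 5/9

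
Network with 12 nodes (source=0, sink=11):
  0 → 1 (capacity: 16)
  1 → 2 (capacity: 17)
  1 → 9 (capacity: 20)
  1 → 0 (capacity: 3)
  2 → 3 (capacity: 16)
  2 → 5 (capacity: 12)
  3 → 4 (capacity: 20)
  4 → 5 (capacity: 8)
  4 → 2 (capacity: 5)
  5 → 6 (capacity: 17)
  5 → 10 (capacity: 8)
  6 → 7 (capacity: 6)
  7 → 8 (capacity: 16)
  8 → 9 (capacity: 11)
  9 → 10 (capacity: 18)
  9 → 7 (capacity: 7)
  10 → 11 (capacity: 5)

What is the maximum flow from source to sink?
Maximum flow = 5

Max flow: 5

Flow assignment:
  0 → 1: 5/16
  1 → 9: 5/20
  9 → 10: 5/18
  10 → 11: 5/5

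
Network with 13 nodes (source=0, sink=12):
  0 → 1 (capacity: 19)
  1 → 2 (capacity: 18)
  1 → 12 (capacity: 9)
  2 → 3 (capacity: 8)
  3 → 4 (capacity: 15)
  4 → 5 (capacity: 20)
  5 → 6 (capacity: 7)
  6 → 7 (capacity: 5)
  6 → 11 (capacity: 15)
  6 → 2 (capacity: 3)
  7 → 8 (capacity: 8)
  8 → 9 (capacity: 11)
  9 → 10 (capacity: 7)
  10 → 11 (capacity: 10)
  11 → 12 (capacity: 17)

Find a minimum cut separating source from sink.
Min cut value = 16, edges: (1,12), (5,6)

Min cut value: 16
Partition: S = [0, 1, 2, 3, 4, 5], T = [6, 7, 8, 9, 10, 11, 12]
Cut edges: (1,12), (5,6)

By max-flow min-cut theorem, max flow = min cut = 16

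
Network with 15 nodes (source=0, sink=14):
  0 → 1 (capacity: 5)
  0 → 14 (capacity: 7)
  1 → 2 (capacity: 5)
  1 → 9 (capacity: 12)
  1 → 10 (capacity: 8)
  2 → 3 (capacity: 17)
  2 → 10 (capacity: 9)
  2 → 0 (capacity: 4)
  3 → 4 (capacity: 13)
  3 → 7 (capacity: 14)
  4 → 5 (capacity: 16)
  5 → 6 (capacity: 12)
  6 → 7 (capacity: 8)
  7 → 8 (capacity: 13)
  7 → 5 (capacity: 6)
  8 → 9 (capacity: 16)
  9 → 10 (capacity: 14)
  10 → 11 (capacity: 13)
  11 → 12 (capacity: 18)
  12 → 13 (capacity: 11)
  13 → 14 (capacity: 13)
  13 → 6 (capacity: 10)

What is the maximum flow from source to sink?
Maximum flow = 12

Max flow: 12

Flow assignment:
  0 → 1: 5/5
  0 → 14: 7/7
  1 → 2: 5/5
  2 → 10: 5/9
  10 → 11: 5/13
  11 → 12: 5/18
  12 → 13: 5/11
  13 → 14: 5/13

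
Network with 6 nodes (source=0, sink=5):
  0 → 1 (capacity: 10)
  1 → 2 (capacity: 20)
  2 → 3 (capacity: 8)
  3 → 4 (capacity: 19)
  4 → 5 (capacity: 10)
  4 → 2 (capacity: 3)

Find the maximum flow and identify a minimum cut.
Max flow = 8, Min cut edges: (2,3)

Maximum flow: 8
Minimum cut: (2,3)
Partition: S = [0, 1, 2], T = [3, 4, 5]

Max-flow min-cut theorem verified: both equal 8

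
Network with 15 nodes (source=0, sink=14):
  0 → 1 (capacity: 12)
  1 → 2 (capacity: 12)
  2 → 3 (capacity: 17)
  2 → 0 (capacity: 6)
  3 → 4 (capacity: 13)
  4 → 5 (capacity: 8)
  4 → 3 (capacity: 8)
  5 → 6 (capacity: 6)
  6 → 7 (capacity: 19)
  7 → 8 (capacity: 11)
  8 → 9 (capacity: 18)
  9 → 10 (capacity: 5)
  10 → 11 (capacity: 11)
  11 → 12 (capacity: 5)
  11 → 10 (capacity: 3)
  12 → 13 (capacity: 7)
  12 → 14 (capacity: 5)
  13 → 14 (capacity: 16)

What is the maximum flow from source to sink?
Maximum flow = 5

Max flow: 5

Flow assignment:
  0 → 1: 11/12
  1 → 2: 11/12
  2 → 3: 5/17
  2 → 0: 6/6
  3 → 4: 5/13
  4 → 5: 5/8
  5 → 6: 5/6
  6 → 7: 5/19
  7 → 8: 5/11
  8 → 9: 5/18
  9 → 10: 5/5
  10 → 11: 5/11
  11 → 12: 5/5
  12 → 14: 5/5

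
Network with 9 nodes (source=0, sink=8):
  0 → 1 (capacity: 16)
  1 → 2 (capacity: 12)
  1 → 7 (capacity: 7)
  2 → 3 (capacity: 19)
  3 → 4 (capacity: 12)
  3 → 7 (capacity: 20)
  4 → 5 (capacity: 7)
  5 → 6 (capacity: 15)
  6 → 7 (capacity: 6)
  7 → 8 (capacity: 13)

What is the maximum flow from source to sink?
Maximum flow = 13

Max flow: 13

Flow assignment:
  0 → 1: 13/16
  1 → 2: 9/12
  1 → 7: 4/7
  2 → 3: 9/19
  3 → 7: 9/20
  7 → 8: 13/13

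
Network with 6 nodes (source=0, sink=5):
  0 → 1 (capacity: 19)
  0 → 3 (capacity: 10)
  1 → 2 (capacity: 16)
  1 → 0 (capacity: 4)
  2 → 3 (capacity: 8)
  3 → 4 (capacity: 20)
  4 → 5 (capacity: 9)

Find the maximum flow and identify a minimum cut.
Max flow = 9, Min cut edges: (4,5)

Maximum flow: 9
Minimum cut: (4,5)
Partition: S = [0, 1, 2, 3, 4], T = [5]

Max-flow min-cut theorem verified: both equal 9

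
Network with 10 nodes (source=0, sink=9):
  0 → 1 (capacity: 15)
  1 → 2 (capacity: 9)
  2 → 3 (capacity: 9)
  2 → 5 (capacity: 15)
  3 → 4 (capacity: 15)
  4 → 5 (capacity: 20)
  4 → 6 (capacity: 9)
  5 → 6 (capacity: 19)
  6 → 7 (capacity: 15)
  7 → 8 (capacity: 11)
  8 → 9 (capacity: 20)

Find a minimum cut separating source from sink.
Min cut value = 9, edges: (1,2)

Min cut value: 9
Partition: S = [0, 1], T = [2, 3, 4, 5, 6, 7, 8, 9]
Cut edges: (1,2)

By max-flow min-cut theorem, max flow = min cut = 9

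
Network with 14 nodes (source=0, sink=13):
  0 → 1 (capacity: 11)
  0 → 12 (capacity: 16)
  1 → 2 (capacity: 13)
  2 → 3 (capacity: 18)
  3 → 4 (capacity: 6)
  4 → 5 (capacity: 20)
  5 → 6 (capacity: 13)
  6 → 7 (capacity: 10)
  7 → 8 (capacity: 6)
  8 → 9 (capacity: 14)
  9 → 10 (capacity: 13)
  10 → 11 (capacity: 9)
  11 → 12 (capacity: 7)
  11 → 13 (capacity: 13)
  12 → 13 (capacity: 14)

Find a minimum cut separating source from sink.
Min cut value = 20, edges: (7,8), (12,13)

Min cut value: 20
Partition: S = [0, 1, 2, 3, 4, 5, 6, 7, 12], T = [8, 9, 10, 11, 13]
Cut edges: (7,8), (12,13)

By max-flow min-cut theorem, max flow = min cut = 20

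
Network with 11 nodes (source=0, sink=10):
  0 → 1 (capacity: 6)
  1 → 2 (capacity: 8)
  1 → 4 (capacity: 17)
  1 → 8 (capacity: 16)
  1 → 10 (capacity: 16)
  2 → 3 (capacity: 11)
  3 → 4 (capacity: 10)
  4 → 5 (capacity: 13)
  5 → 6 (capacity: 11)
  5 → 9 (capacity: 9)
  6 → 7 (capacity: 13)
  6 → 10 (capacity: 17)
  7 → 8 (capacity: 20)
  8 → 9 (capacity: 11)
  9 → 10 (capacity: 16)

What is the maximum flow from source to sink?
Maximum flow = 6

Max flow: 6

Flow assignment:
  0 → 1: 6/6
  1 → 10: 6/16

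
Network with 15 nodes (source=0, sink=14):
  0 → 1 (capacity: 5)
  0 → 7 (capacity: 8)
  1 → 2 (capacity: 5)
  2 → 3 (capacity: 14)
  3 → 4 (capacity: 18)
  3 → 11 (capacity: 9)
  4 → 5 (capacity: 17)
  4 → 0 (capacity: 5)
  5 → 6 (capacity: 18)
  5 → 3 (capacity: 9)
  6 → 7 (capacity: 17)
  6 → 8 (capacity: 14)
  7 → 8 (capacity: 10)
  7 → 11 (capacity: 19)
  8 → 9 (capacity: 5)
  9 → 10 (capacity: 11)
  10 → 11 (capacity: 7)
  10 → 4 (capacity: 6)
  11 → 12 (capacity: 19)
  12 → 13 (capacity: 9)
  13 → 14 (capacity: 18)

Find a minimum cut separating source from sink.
Min cut value = 9, edges: (12,13)

Min cut value: 9
Partition: S = [0, 1, 2, 3, 4, 5, 6, 7, 8, 9, 10, 11, 12], T = [13, 14]
Cut edges: (12,13)

By max-flow min-cut theorem, max flow = min cut = 9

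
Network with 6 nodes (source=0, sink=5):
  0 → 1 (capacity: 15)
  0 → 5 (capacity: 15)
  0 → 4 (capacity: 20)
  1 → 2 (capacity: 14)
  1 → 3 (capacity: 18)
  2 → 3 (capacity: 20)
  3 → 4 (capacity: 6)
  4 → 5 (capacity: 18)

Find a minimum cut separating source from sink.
Min cut value = 33, edges: (0,5), (4,5)

Min cut value: 33
Partition: S = [0, 1, 2, 3, 4], T = [5]
Cut edges: (0,5), (4,5)

By max-flow min-cut theorem, max flow = min cut = 33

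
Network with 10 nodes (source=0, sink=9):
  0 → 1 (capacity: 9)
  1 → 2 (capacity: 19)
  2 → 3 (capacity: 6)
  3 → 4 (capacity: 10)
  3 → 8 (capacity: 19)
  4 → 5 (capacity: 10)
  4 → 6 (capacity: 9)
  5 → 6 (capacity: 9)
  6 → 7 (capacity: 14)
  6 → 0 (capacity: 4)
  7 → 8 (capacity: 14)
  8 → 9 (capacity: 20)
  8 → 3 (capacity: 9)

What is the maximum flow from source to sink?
Maximum flow = 6

Max flow: 6

Flow assignment:
  0 → 1: 6/9
  1 → 2: 6/19
  2 → 3: 6/6
  3 → 8: 6/19
  8 → 9: 6/20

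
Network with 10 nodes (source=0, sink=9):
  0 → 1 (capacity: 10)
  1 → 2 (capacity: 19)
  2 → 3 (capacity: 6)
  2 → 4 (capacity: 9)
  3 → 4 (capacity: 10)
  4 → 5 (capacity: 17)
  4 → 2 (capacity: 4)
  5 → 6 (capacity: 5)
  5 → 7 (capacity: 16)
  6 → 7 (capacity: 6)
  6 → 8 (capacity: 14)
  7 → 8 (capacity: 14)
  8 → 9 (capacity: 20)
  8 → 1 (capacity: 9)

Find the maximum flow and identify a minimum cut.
Max flow = 10, Min cut edges: (0,1)

Maximum flow: 10
Minimum cut: (0,1)
Partition: S = [0], T = [1, 2, 3, 4, 5, 6, 7, 8, 9]

Max-flow min-cut theorem verified: both equal 10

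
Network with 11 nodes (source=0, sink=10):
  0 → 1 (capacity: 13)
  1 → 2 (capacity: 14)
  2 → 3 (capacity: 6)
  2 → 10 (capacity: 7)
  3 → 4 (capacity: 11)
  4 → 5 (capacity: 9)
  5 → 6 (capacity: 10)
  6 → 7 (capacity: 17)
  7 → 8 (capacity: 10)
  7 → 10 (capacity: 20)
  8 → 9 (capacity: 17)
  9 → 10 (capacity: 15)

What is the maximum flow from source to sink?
Maximum flow = 13

Max flow: 13

Flow assignment:
  0 → 1: 13/13
  1 → 2: 13/14
  2 → 3: 6/6
  2 → 10: 7/7
  3 → 4: 6/11
  4 → 5: 6/9
  5 → 6: 6/10
  6 → 7: 6/17
  7 → 10: 6/20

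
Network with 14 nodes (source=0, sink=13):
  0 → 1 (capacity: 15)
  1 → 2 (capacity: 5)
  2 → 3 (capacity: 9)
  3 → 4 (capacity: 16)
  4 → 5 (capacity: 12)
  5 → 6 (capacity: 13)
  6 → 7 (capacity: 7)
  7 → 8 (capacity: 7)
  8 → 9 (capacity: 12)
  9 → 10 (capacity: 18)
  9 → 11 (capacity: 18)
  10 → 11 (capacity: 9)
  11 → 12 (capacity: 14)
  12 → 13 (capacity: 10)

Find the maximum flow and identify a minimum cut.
Max flow = 5, Min cut edges: (1,2)

Maximum flow: 5
Minimum cut: (1,2)
Partition: S = [0, 1], T = [2, 3, 4, 5, 6, 7, 8, 9, 10, 11, 12, 13]

Max-flow min-cut theorem verified: both equal 5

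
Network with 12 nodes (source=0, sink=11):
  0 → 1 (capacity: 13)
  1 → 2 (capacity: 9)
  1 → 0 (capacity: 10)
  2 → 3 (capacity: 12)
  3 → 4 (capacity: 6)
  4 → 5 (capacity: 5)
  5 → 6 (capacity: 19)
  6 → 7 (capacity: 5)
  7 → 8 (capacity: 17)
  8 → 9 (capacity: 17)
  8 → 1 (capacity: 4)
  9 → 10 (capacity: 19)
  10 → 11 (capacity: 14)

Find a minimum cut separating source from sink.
Min cut value = 5, edges: (6,7)

Min cut value: 5
Partition: S = [0, 1, 2, 3, 4, 5, 6], T = [7, 8, 9, 10, 11]
Cut edges: (6,7)

By max-flow min-cut theorem, max flow = min cut = 5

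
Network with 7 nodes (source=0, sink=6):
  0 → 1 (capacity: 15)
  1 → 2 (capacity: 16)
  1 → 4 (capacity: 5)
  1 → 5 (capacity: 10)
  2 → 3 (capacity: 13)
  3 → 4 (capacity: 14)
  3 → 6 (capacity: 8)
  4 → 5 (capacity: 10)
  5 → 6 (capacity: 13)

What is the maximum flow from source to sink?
Maximum flow = 15

Max flow: 15

Flow assignment:
  0 → 1: 15/15
  1 → 2: 5/16
  1 → 5: 10/10
  2 → 3: 5/13
  3 → 6: 5/8
  5 → 6: 10/13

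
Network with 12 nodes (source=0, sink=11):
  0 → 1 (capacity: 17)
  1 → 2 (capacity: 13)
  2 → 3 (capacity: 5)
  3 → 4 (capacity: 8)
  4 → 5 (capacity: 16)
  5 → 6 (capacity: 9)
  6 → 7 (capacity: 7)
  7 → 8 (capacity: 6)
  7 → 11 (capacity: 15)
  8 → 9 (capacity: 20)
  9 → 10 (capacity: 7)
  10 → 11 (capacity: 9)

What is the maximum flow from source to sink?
Maximum flow = 5

Max flow: 5

Flow assignment:
  0 → 1: 5/17
  1 → 2: 5/13
  2 → 3: 5/5
  3 → 4: 5/8
  4 → 5: 5/16
  5 → 6: 5/9
  6 → 7: 5/7
  7 → 11: 5/15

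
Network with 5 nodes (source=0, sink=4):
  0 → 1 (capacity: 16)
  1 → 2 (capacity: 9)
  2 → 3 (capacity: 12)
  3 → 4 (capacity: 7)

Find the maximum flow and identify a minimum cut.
Max flow = 7, Min cut edges: (3,4)

Maximum flow: 7
Minimum cut: (3,4)
Partition: S = [0, 1, 2, 3], T = [4]

Max-flow min-cut theorem verified: both equal 7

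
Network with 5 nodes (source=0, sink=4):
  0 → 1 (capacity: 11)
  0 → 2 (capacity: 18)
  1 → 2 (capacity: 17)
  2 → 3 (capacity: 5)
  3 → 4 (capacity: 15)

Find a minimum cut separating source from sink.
Min cut value = 5, edges: (2,3)

Min cut value: 5
Partition: S = [0, 1, 2], T = [3, 4]
Cut edges: (2,3)

By max-flow min-cut theorem, max flow = min cut = 5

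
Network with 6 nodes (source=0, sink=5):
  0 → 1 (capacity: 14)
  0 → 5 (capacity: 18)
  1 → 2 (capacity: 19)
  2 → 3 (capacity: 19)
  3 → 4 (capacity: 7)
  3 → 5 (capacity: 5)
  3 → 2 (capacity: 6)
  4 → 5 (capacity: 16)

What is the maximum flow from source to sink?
Maximum flow = 30

Max flow: 30

Flow assignment:
  0 → 1: 12/14
  0 → 5: 18/18
  1 → 2: 12/19
  2 → 3: 12/19
  3 → 4: 7/7
  3 → 5: 5/5
  4 → 5: 7/16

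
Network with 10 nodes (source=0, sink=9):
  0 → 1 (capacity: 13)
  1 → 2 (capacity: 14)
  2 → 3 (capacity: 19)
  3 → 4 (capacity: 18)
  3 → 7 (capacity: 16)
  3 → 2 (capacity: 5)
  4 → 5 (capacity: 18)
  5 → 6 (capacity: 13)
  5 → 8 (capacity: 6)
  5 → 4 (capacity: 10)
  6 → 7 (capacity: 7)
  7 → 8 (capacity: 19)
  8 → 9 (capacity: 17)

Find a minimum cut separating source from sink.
Min cut value = 13, edges: (0,1)

Min cut value: 13
Partition: S = [0], T = [1, 2, 3, 4, 5, 6, 7, 8, 9]
Cut edges: (0,1)

By max-flow min-cut theorem, max flow = min cut = 13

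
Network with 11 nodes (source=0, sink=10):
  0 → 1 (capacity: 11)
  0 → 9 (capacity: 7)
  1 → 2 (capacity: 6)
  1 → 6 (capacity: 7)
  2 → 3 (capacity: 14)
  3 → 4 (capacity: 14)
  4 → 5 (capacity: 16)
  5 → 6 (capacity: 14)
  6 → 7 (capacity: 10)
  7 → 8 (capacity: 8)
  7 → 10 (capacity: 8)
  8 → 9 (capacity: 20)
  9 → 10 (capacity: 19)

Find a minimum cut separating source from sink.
Min cut value = 17, edges: (0,9), (6,7)

Min cut value: 17
Partition: S = [0, 1, 2, 3, 4, 5, 6], T = [7, 8, 9, 10]
Cut edges: (0,9), (6,7)

By max-flow min-cut theorem, max flow = min cut = 17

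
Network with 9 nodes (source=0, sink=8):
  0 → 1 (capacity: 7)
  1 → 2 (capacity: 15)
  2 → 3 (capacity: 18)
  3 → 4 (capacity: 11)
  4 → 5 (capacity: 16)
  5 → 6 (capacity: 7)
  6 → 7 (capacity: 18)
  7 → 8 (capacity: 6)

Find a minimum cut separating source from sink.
Min cut value = 6, edges: (7,8)

Min cut value: 6
Partition: S = [0, 1, 2, 3, 4, 5, 6, 7], T = [8]
Cut edges: (7,8)

By max-flow min-cut theorem, max flow = min cut = 6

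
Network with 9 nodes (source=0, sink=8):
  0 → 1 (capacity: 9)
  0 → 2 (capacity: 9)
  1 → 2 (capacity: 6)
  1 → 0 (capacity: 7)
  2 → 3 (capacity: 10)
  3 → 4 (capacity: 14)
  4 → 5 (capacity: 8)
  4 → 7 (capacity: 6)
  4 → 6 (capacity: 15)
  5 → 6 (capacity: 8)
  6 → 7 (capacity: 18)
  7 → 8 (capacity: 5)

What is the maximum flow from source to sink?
Maximum flow = 5

Max flow: 5

Flow assignment:
  0 → 1: 5/9
  1 → 2: 5/6
  2 → 3: 5/10
  3 → 4: 5/14
  4 → 7: 5/6
  7 → 8: 5/5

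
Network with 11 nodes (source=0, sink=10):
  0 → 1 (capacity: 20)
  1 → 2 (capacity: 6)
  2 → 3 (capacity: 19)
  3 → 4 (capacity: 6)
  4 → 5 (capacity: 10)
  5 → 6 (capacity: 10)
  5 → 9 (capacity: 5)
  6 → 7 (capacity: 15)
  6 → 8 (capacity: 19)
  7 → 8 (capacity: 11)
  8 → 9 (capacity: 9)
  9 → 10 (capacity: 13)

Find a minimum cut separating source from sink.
Min cut value = 6, edges: (3,4)

Min cut value: 6
Partition: S = [0, 1, 2, 3], T = [4, 5, 6, 7, 8, 9, 10]
Cut edges: (3,4)

By max-flow min-cut theorem, max flow = min cut = 6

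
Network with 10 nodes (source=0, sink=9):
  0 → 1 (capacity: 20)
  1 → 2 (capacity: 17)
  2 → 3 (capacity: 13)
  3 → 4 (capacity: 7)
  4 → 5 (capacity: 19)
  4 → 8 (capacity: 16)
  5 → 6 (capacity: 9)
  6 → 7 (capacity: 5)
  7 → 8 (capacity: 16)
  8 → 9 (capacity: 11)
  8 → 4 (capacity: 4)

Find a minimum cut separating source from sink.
Min cut value = 7, edges: (3,4)

Min cut value: 7
Partition: S = [0, 1, 2, 3], T = [4, 5, 6, 7, 8, 9]
Cut edges: (3,4)

By max-flow min-cut theorem, max flow = min cut = 7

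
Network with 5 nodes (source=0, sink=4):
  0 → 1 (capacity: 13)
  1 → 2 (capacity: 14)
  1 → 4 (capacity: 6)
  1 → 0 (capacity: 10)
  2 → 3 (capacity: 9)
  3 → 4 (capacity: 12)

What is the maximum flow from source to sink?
Maximum flow = 13

Max flow: 13

Flow assignment:
  0 → 1: 13/13
  1 → 2: 7/14
  1 → 4: 6/6
  2 → 3: 7/9
  3 → 4: 7/12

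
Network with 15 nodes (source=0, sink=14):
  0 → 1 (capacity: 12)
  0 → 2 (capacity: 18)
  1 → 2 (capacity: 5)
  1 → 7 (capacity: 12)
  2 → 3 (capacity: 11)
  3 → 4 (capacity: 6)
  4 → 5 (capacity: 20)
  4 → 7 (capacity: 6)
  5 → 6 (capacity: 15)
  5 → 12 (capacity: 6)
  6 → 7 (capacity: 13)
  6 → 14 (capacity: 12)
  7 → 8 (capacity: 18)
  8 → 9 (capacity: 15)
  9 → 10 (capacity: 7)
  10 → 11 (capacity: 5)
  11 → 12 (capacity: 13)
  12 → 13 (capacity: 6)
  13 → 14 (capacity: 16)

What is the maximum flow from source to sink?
Maximum flow = 11

Max flow: 11

Flow assignment:
  0 → 1: 5/12
  0 → 2: 6/18
  1 → 7: 5/12
  2 → 3: 6/11
  3 → 4: 6/6
  4 → 5: 6/20
  5 → 6: 6/15
  6 → 14: 6/12
  7 → 8: 5/18
  8 → 9: 5/15
  9 → 10: 5/7
  10 → 11: 5/5
  11 → 12: 5/13
  12 → 13: 5/6
  13 → 14: 5/16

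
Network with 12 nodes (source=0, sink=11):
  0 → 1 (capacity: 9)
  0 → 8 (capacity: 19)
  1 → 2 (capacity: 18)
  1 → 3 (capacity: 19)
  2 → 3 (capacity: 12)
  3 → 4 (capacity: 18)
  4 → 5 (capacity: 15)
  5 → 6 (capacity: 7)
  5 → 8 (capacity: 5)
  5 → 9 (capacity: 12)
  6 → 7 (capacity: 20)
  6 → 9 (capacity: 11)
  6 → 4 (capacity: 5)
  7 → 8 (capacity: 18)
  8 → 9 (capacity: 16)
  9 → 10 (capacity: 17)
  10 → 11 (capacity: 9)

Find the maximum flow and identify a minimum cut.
Max flow = 9, Min cut edges: (10,11)

Maximum flow: 9
Minimum cut: (10,11)
Partition: S = [0, 1, 2, 3, 4, 5, 6, 7, 8, 9, 10], T = [11]

Max-flow min-cut theorem verified: both equal 9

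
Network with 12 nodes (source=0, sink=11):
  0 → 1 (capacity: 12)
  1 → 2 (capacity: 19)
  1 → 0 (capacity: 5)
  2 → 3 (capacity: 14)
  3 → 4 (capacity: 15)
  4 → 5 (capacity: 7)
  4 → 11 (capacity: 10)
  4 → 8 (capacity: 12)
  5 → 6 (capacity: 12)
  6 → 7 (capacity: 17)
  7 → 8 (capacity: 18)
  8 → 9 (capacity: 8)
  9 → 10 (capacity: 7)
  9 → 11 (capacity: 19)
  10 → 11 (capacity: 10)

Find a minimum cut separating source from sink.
Min cut value = 12, edges: (0,1)

Min cut value: 12
Partition: S = [0], T = [1, 2, 3, 4, 5, 6, 7, 8, 9, 10, 11]
Cut edges: (0,1)

By max-flow min-cut theorem, max flow = min cut = 12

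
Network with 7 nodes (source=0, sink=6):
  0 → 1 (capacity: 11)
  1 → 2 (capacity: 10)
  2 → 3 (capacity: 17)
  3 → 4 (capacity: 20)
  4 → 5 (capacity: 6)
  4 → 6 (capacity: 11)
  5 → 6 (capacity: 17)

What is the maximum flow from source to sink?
Maximum flow = 10

Max flow: 10

Flow assignment:
  0 → 1: 10/11
  1 → 2: 10/10
  2 → 3: 10/17
  3 → 4: 10/20
  4 → 6: 10/11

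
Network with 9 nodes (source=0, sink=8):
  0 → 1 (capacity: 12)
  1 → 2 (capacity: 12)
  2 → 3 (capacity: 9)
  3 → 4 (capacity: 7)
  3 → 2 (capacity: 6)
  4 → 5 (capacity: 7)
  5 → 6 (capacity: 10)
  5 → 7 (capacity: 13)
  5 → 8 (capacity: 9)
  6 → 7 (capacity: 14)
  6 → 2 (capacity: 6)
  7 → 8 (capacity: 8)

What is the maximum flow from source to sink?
Maximum flow = 7

Max flow: 7

Flow assignment:
  0 → 1: 7/12
  1 → 2: 7/12
  2 → 3: 7/9
  3 → 4: 7/7
  4 → 5: 7/7
  5 → 8: 7/9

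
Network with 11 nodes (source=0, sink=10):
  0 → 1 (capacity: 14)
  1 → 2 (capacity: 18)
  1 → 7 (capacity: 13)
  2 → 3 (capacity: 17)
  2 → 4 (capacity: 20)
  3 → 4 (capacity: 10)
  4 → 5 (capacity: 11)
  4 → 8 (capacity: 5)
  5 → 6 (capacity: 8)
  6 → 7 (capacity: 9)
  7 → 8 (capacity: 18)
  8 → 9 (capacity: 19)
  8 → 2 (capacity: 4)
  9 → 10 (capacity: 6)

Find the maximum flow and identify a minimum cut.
Max flow = 6, Min cut edges: (9,10)

Maximum flow: 6
Minimum cut: (9,10)
Partition: S = [0, 1, 2, 3, 4, 5, 6, 7, 8, 9], T = [10]

Max-flow min-cut theorem verified: both equal 6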